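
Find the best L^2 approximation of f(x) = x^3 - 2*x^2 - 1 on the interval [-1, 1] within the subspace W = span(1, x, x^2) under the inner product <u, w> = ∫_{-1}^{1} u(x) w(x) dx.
g(x) = -2*x^2 + 3*x/5 - 1

The best approximation g ∈ W is the orthogonal projection of f onto W. Writing g = a_0 + a_1 x + a_2 x^2, the coefficients solve the normal equations G · a = b where
  G_{ij} = <φ_i, φ_j> and b_i = <f, φ_i>, with φ_0 = 1, φ_1 = x, φ_2 = x^2.
G =
  [2, 0, 2/3]
  [0, 2/3, 0]
  [2/3, 0, 2/5],
b = (-10/3, 2/5, -22/15).
Solving gives a_0 = -1, a_1 = 3/5, a_2 = -2, so
  g(x) = -2*x^2 + 3*x/5 - 1.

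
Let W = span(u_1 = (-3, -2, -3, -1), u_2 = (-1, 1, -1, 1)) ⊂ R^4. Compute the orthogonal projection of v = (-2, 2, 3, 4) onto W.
proj_W(v) = (29/83, 266/83, 29/83, 207/83)

Set up U = [u_1 | ... | u_2] ∈ R^(4×2). The projector onto W = col(U) is P = U (U^T U)^(-1) U^T.
Compute U^T U =
  [23, 3]
  [3, 4],
and U^T v = (-11, 5).
Solve U^T U · c = U^T v for the coefficients: c = (-59/83, 148/83). The projection is proj_W(v) = U c.
Check: (v - proj_W(v)) · u_1 = 0  (should be 0).
Check: (v - proj_W(v)) · u_2 = 0  (should be 0).
Result: proj_W(v) = (29/83, 266/83, 29/83, 207/83).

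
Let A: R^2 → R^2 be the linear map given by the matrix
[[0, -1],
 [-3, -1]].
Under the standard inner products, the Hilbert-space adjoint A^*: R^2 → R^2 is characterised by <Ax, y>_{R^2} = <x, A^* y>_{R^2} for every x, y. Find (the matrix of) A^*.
A^* = A^T =
[[0, -3],
 [-1, -1]]

For real matrices with standard dot products, the defining identity <Ax, y> = <x, A^* y> gives (Ax)^T y = x^T (A^*) y, i.e. x^T A^T y = x^T (A^*) y. Since this holds for all x, y, we must have A^* = A^T. Therefore
A^* =
[[0, -3],
 [-1, -1]].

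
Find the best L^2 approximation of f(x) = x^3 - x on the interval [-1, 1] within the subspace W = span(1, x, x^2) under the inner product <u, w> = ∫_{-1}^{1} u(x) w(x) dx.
g(x) = -2*x/5

The best approximation g ∈ W is the orthogonal projection of f onto W. Writing g = a_0 + a_1 x + a_2 x^2, the coefficients solve the normal equations G · a = b where
  G_{ij} = <φ_i, φ_j> and b_i = <f, φ_i>, with φ_0 = 1, φ_1 = x, φ_2 = x^2.
G =
  [2, 0, 2/3]
  [0, 2/3, 0]
  [2/3, 0, 2/5],
b = (0, -4/15, 0).
Solving gives a_0 = 0, a_1 = -2/5, a_2 = 0, so
  g(x) = -2*x/5.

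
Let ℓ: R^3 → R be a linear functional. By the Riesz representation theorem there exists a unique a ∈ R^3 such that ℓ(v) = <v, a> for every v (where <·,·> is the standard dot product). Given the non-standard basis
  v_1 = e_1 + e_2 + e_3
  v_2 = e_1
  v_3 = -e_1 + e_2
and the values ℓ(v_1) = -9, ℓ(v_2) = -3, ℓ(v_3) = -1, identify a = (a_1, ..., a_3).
a = (-3, -4, -2)

Write a = (a_1, ..., a_3) in the standard basis. For each basis vector v_i, ℓ(v_i) = <v_i, a> is a linear equation in the a_j's. Collect the n equations into a matrix system V a = ℓ, where row i of V is v_i (expressed in the standard basis). Since V is invertible (lower-triangular with 1s on the diagonal, up to permutation), solve by back-substitution:
  V =
[[1, 1, 1],
 [1, 0, 0],
 [-1, 1, 0]]
  V a = (-9, -3, -1)
Solving gives a = (-3, -4, -2).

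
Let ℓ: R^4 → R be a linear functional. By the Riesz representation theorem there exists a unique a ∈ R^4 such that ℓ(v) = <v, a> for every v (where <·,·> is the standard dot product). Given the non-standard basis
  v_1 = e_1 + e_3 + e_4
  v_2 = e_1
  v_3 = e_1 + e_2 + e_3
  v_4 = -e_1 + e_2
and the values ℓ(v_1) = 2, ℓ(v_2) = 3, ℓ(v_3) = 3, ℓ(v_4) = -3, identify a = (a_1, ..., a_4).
a = (3, 0, 0, -1)

Write a = (a_1, ..., a_4) in the standard basis. For each basis vector v_i, ℓ(v_i) = <v_i, a> is a linear equation in the a_j's. Collect the n equations into a matrix system V a = ℓ, where row i of V is v_i (expressed in the standard basis). Since V is invertible (lower-triangular with 1s on the diagonal, up to permutation), solve by back-substitution:
  V =
[[1, 0, 1, 1],
 [1, 0, 0, 0],
 [1, 1, 1, 0],
 [-1, 1, 0, 0]]
  V a = (2, 3, 3, -3)
Solving gives a = (3, 0, 0, -1).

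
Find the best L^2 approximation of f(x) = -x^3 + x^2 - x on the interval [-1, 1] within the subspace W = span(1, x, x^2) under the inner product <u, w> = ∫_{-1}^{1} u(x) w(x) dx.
g(x) = x^2 - 8*x/5

The best approximation g ∈ W is the orthogonal projection of f onto W. Writing g = a_0 + a_1 x + a_2 x^2, the coefficients solve the normal equations G · a = b where
  G_{ij} = <φ_i, φ_j> and b_i = <f, φ_i>, with φ_0 = 1, φ_1 = x, φ_2 = x^2.
G =
  [2, 0, 2/3]
  [0, 2/3, 0]
  [2/3, 0, 2/5],
b = (2/3, -16/15, 2/5).
Solving gives a_0 = 0, a_1 = -8/5, a_2 = 1, so
  g(x) = x^2 - 8*x/5.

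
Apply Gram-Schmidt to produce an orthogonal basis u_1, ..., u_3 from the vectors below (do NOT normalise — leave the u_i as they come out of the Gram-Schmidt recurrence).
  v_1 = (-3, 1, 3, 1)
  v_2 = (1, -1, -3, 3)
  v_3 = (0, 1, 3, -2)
Orthogonal basis:
  u_1 = (-3, 1, 3, 1)
  u_2 = (-1/2, -1/2, -3/2, 7/2)
  u_3 = (4/5, 1/5, 3/5, 2/5)

Apply the Gram-Schmidt recurrence
  u_1 = v_1
  u_i = v_i − Σ_{j<i} ((v_i · u_j) / (u_j · u_j)) · u_j.

Step by step this gives:
  u_1 = (-3, 1, 3, 1)
  u_2 = (-1/2, -1/2, -3/2, 7/2)
  u_3 = (4/5, 1/5, 3/5, 2/5)

Orthogonality check:
  u_2 · u_1 = 0 (should be 0)
  u_3 · u_1 = 0 (should be 0)
  u_3 · u_2 = 0 (should be 0)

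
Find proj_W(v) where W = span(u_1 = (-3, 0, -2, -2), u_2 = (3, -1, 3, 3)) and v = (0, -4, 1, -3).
proj_W(v) = (-12/7, -10/7, 2/7, 2/7)

Set up U = [u_1 | ... | u_2] ∈ R^(4×2). The projector onto W = col(U) is P = U (U^T U)^(-1) U^T.
Compute U^T U =
  [17, -21]
  [-21, 28],
and U^T v = (4, -2).
Solve U^T U · c = U^T v for the coefficients: c = (2, 10/7). The projection is proj_W(v) = U c.
Check: (v - proj_W(v)) · u_1 = 0  (should be 0).
Check: (v - proj_W(v)) · u_2 = 0  (should be 0).
Result: proj_W(v) = (-12/7, -10/7, 2/7, 2/7).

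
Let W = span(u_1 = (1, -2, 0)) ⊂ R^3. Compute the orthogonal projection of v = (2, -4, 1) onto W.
proj_W(v) = (2, -4, 0)

Set up U = [u_1 | ... | u_1] ∈ R^(3×1). The projector onto W = col(U) is P = U (U^T U)^(-1) U^T.
Compute U^T U =
  [5],
and U^T v = (10).
Solve U^T U · c = U^T v for the coefficients: c = (2). The projection is proj_W(v) = U c.
Check: (v - proj_W(v)) · u_1 = 0  (should be 0).
Result: proj_W(v) = (2, -4, 0).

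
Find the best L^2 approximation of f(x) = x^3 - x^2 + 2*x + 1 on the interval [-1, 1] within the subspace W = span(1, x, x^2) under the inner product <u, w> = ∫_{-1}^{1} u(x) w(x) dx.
g(x) = -x^2 + 13*x/5 + 1

The best approximation g ∈ W is the orthogonal projection of f onto W. Writing g = a_0 + a_1 x + a_2 x^2, the coefficients solve the normal equations G · a = b where
  G_{ij} = <φ_i, φ_j> and b_i = <f, φ_i>, with φ_0 = 1, φ_1 = x, φ_2 = x^2.
G =
  [2, 0, 2/3]
  [0, 2/3, 0]
  [2/3, 0, 2/5],
b = (4/3, 26/15, 4/15).
Solving gives a_0 = 1, a_1 = 13/5, a_2 = -1, so
  g(x) = -x^2 + 13*x/5 + 1.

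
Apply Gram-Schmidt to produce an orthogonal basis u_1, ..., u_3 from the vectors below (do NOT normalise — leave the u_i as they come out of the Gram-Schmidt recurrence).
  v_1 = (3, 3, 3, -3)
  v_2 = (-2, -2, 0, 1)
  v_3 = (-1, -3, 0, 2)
Orthogonal basis:
  u_1 = (3, 3, 3, -3)
  u_2 = (-3/4, -3/4, 5/4, -1/4)
  u_3 = (13/11, -9/11, 4/11, 8/11)

Apply the Gram-Schmidt recurrence
  u_1 = v_1
  u_i = v_i − Σ_{j<i} ((v_i · u_j) / (u_j · u_j)) · u_j.

Step by step this gives:
  u_1 = (3, 3, 3, -3)
  u_2 = (-3/4, -3/4, 5/4, -1/4)
  u_3 = (13/11, -9/11, 4/11, 8/11)

Orthogonality check:
  u_2 · u_1 = 0 (should be 0)
  u_3 · u_1 = 0 (should be 0)
  u_3 · u_2 = 0 (should be 0)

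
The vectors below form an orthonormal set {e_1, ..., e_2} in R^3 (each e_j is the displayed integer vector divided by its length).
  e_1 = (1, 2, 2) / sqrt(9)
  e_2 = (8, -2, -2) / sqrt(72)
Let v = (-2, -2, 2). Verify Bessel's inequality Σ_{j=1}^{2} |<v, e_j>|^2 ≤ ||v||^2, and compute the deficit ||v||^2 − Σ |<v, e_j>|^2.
Σ |<v, e_j>|^2 = 4; ||v||^2 = 12; deficit = 8

Write each e_j = u_j / sqrt(<u_j, u_j>) where u_j is the displayed integer vector. Then <v, e_j> = <v, u_j> / sqrt(<u_j, u_j>), so |<v, e_j>|^2 = <v, u_j>^2 / <u_j, u_j>.
Coefficients: <v, e_1> = -2/sqrt(9), <v, e_2> = -16/sqrt(72).
Square and sum: Σ |<v, e_j>|^2 = 4.
Compute ||v||^2 = v·v = 12.
Deficit = 12 − 4 = 8 ≥ 0, confirming Bessel's inequality. (The deficit equals ||v − Σ <v,e_j> e_j||^2, the squared distance from v to span{e_j}.)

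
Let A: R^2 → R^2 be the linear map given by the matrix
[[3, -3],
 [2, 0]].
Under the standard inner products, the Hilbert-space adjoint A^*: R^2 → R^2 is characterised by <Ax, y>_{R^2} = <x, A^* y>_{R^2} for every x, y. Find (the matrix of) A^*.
A^* = A^T =
[[3, 2],
 [-3, 0]]

For real matrices with standard dot products, the defining identity <Ax, y> = <x, A^* y> gives (Ax)^T y = x^T (A^*) y, i.e. x^T A^T y = x^T (A^*) y. Since this holds for all x, y, we must have A^* = A^T. Therefore
A^* =
[[3, 2],
 [-3, 0]].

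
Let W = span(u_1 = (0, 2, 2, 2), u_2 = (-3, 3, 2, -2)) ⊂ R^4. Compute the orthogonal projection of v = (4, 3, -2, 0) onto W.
proj_W(v) = (24/23, -25/69, -1/69, 95/69)

Set up U = [u_1 | ... | u_2] ∈ R^(4×2). The projector onto W = col(U) is P = U (U^T U)^(-1) U^T.
Compute U^T U =
  [12, 6]
  [6, 26],
and U^T v = (2, -7).
Solve U^T U · c = U^T v for the coefficients: c = (47/138, -8/23). The projection is proj_W(v) = U c.
Check: (v - proj_W(v)) · u_1 = 0  (should be 0).
Check: (v - proj_W(v)) · u_2 = 0  (should be 0).
Result: proj_W(v) = (24/23, -25/69, -1/69, 95/69).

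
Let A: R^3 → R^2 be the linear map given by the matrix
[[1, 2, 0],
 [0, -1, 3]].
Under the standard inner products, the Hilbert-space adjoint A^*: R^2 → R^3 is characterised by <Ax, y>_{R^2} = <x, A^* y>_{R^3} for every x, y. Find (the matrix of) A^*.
A^* = A^T =
[[1, 0],
 [2, -1],
 [0, 3]]

For real matrices with standard dot products, the defining identity <Ax, y> = <x, A^* y> gives (Ax)^T y = x^T (A^*) y, i.e. x^T A^T y = x^T (A^*) y. Since this holds for all x, y, we must have A^* = A^T. Therefore
A^* =
[[1, 0],
 [2, -1],
 [0, 3]].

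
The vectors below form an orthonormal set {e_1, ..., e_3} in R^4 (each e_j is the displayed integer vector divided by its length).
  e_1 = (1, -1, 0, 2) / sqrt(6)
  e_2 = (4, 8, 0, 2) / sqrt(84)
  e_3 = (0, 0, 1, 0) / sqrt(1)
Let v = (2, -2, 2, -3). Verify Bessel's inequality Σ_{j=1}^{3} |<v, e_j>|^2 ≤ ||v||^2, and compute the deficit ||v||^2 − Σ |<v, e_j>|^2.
Σ |<v, e_j>|^2 = 7; ||v||^2 = 21; deficit = 14

Write each e_j = u_j / sqrt(<u_j, u_j>) where u_j is the displayed integer vector. Then <v, e_j> = <v, u_j> / sqrt(<u_j, u_j>), so |<v, e_j>|^2 = <v, u_j>^2 / <u_j, u_j>.
Coefficients: <v, e_1> = -2/sqrt(6), <v, e_2> = -14/sqrt(84), <v, e_3> = 2/sqrt(1).
Square and sum: Σ |<v, e_j>|^2 = 7.
Compute ||v||^2 = v·v = 21.
Deficit = 21 − 7 = 14 ≥ 0, confirming Bessel's inequality. (The deficit equals ||v − Σ <v,e_j> e_j||^2, the squared distance from v to span{e_j}.)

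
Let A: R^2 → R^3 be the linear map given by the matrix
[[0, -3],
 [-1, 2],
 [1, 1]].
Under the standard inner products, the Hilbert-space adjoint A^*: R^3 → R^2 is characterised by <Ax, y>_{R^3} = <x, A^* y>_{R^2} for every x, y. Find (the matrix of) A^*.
A^* = A^T =
[[0, -1, 1],
 [-3, 2, 1]]

For real matrices with standard dot products, the defining identity <Ax, y> = <x, A^* y> gives (Ax)^T y = x^T (A^*) y, i.e. x^T A^T y = x^T (A^*) y. Since this holds for all x, y, we must have A^* = A^T. Therefore
A^* =
[[0, -1, 1],
 [-3, 2, 1]].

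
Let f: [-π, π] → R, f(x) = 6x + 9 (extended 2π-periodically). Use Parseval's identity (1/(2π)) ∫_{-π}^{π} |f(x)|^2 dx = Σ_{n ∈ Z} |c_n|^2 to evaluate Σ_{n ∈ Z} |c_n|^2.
Σ |c_n|^2 = 12π^2 + 81

Expand and integrate term by term over [-π, π]:
  ∫ (6x)^2 dx = 36·(2π^3/3); ∫ 2·6·(9)·x dx = 0 (odd integrand); ∫ 9^2 dx = 81·2π.
So (1/(2π)) ∫_{-π}^{π} (6x + 9)^2 dx = 36π^2/3 + 81 = 12π^2 + 81.
Parseval ⇒ Σ |c_n|^2 = 12π^2 + 81.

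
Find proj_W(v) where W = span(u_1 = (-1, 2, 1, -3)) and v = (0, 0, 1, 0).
proj_W(v) = (-1/15, 2/15, 1/15, -1/5)

Set up U = [u_1 | ... | u_1] ∈ R^(4×1). The projector onto W = col(U) is P = U (U^T U)^(-1) U^T.
Compute U^T U =
  [15],
and U^T v = (1).
Solve U^T U · c = U^T v for the coefficients: c = (1/15). The projection is proj_W(v) = U c.
Check: (v - proj_W(v)) · u_1 = 0  (should be 0).
Result: proj_W(v) = (-1/15, 2/15, 1/15, -1/5).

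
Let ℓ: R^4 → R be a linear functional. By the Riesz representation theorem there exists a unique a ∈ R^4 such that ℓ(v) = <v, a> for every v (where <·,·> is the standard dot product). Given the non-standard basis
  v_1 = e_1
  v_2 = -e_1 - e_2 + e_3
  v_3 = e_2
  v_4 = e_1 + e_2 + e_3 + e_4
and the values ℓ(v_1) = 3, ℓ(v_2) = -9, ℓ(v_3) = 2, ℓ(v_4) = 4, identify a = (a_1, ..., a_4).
a = (3, 2, -4, 3)

Write a = (a_1, ..., a_4) in the standard basis. For each basis vector v_i, ℓ(v_i) = <v_i, a> is a linear equation in the a_j's. Collect the n equations into a matrix system V a = ℓ, where row i of V is v_i (expressed in the standard basis). Since V is invertible (lower-triangular with 1s on the diagonal, up to permutation), solve by back-substitution:
  V =
[[1, 0, 0, 0],
 [-1, -1, 1, 0],
 [0, 1, 0, 0],
 [1, 1, 1, 1]]
  V a = (3, -9, 2, 4)
Solving gives a = (3, 2, -4, 3).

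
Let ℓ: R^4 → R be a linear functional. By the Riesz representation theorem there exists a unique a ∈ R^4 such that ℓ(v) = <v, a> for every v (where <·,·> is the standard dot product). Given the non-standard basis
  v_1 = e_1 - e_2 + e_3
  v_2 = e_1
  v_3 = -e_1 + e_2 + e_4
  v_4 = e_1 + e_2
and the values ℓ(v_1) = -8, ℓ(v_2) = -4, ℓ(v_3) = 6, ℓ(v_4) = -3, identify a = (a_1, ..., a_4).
a = (-4, 1, -3, 1)

Write a = (a_1, ..., a_4) in the standard basis. For each basis vector v_i, ℓ(v_i) = <v_i, a> is a linear equation in the a_j's. Collect the n equations into a matrix system V a = ℓ, where row i of V is v_i (expressed in the standard basis). Since V is invertible (lower-triangular with 1s on the diagonal, up to permutation), solve by back-substitution:
  V =
[[1, -1, 1, 0],
 [1, 0, 0, 0],
 [-1, 1, 0, 1],
 [1, 1, 0, 0]]
  V a = (-8, -4, 6, -3)
Solving gives a = (-4, 1, -3, 1).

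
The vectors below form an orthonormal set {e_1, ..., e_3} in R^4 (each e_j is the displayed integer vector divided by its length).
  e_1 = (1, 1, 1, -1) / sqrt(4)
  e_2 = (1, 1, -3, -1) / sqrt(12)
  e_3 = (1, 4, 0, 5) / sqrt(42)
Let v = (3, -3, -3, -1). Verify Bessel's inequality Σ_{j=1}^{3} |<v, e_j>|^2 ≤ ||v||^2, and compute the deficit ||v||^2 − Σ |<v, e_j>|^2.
Σ |<v, e_j>|^2 = 14; ||v||^2 = 28; deficit = 14

Write each e_j = u_j / sqrt(<u_j, u_j>) where u_j is the displayed integer vector. Then <v, e_j> = <v, u_j> / sqrt(<u_j, u_j>), so |<v, e_j>|^2 = <v, u_j>^2 / <u_j, u_j>.
Coefficients: <v, e_1> = -2/sqrt(4), <v, e_2> = 10/sqrt(12), <v, e_3> = -14/sqrt(42).
Square and sum: Σ |<v, e_j>|^2 = 14.
Compute ||v||^2 = v·v = 28.
Deficit = 28 − 14 = 14 ≥ 0, confirming Bessel's inequality. (The deficit equals ||v − Σ <v,e_j> e_j||^2, the squared distance from v to span{e_j}.)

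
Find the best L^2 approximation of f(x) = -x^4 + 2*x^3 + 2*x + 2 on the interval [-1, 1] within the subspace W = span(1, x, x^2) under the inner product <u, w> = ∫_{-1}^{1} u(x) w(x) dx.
g(x) = -6*x^2/7 + 16*x/5 + 73/35

The best approximation g ∈ W is the orthogonal projection of f onto W. Writing g = a_0 + a_1 x + a_2 x^2, the coefficients solve the normal equations G · a = b where
  G_{ij} = <φ_i, φ_j> and b_i = <f, φ_i>, with φ_0 = 1, φ_1 = x, φ_2 = x^2.
G =
  [2, 0, 2/3]
  [0, 2/3, 0]
  [2/3, 0, 2/5],
b = (18/5, 32/15, 22/21).
Solving gives a_0 = 73/35, a_1 = 16/5, a_2 = -6/7, so
  g(x) = -6*x^2/7 + 16*x/5 + 73/35.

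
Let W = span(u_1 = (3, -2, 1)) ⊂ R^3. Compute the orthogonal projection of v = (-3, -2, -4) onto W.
proj_W(v) = (-27/14, 9/7, -9/14)

Set up U = [u_1 | ... | u_1] ∈ R^(3×1). The projector onto W = col(U) is P = U (U^T U)^(-1) U^T.
Compute U^T U =
  [14],
and U^T v = (-9).
Solve U^T U · c = U^T v for the coefficients: c = (-9/14). The projection is proj_W(v) = U c.
Check: (v - proj_W(v)) · u_1 = 0  (should be 0).
Result: proj_W(v) = (-27/14, 9/7, -9/14).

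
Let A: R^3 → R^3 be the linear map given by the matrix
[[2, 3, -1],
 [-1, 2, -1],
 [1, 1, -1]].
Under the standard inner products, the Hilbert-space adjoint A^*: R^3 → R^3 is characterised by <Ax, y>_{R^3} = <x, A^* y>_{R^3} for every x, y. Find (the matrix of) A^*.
A^* = A^T =
[[2, -1, 1],
 [3, 2, 1],
 [-1, -1, -1]]

For real matrices with standard dot products, the defining identity <Ax, y> = <x, A^* y> gives (Ax)^T y = x^T (A^*) y, i.e. x^T A^T y = x^T (A^*) y. Since this holds for all x, y, we must have A^* = A^T. Therefore
A^* =
[[2, -1, 1],
 [3, 2, 1],
 [-1, -1, -1]].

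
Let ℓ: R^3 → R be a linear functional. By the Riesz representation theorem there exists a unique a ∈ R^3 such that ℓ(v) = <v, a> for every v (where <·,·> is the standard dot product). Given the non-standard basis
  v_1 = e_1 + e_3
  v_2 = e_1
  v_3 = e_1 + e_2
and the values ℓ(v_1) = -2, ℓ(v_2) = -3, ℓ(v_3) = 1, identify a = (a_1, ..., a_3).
a = (-3, 4, 1)

Write a = (a_1, ..., a_3) in the standard basis. For each basis vector v_i, ℓ(v_i) = <v_i, a> is a linear equation in the a_j's. Collect the n equations into a matrix system V a = ℓ, where row i of V is v_i (expressed in the standard basis). Since V is invertible (lower-triangular with 1s on the diagonal, up to permutation), solve by back-substitution:
  V =
[[1, 0, 1],
 [1, 0, 0],
 [1, 1, 0]]
  V a = (-2, -3, 1)
Solving gives a = (-3, 4, 1).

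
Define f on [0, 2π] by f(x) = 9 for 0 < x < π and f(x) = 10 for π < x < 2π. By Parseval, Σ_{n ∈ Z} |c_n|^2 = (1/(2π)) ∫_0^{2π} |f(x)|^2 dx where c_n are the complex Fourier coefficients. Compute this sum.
Σ |c_n|^2 = 181/2

Parseval equates the L^2 energy of f (normalised by 1/(2π)) with the ℓ^2 sum of its Fourier coefficients: (1/(2π)) ∫_0^{2π} |f|^2 = Σ |c_n|^2.
Compute the left side: (1/(2π)) [∫_0^π 9^2 dx + ∫_π^{2π} 10^2 dx] = (1/(2π)) · (81π + 100π) = (81 + 100)/2 = 181/2.
So Σ_{n ∈ Z} |c_n|^2 = 181/2.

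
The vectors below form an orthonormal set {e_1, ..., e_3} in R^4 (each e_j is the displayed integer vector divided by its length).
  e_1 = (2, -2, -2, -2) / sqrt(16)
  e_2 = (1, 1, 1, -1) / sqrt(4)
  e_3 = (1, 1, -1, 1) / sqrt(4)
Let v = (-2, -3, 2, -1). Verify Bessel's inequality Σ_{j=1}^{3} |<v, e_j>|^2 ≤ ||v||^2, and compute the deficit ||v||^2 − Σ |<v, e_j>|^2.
Σ |<v, e_j>|^2 = 17; ||v||^2 = 18; deficit = 1

Write each e_j = u_j / sqrt(<u_j, u_j>) where u_j is the displayed integer vector. Then <v, e_j> = <v, u_j> / sqrt(<u_j, u_j>), so |<v, e_j>|^2 = <v, u_j>^2 / <u_j, u_j>.
Coefficients: <v, e_1> = 0/sqrt(16), <v, e_2> = -2/sqrt(4), <v, e_3> = -8/sqrt(4).
Square and sum: Σ |<v, e_j>|^2 = 17.
Compute ||v||^2 = v·v = 18.
Deficit = 18 − 17 = 1 ≥ 0, confirming Bessel's inequality. (The deficit equals ||v − Σ <v,e_j> e_j||^2, the squared distance from v to span{e_j}.)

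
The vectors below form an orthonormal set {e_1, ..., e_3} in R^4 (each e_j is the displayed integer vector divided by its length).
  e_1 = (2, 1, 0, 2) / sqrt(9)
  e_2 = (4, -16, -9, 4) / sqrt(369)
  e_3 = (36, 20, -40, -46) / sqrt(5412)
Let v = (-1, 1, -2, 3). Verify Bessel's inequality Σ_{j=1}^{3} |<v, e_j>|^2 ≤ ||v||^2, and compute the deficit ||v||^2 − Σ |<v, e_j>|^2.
Σ |<v, e_j>|^2 = 134/33; ||v||^2 = 15; deficit = 361/33

Write each e_j = u_j / sqrt(<u_j, u_j>) where u_j is the displayed integer vector. Then <v, e_j> = <v, u_j> / sqrt(<u_j, u_j>), so |<v, e_j>|^2 = <v, u_j>^2 / <u_j, u_j>.
Coefficients: <v, e_1> = 5/sqrt(9), <v, e_2> = 10/sqrt(369), <v, e_3> = -74/sqrt(5412).
Square and sum: Σ |<v, e_j>|^2 = 134/33.
Compute ||v||^2 = v·v = 15.
Deficit = 15 − 134/33 = 361/33 ≥ 0, confirming Bessel's inequality. (The deficit equals ||v − Σ <v,e_j> e_j||^2, the squared distance from v to span{e_j}.)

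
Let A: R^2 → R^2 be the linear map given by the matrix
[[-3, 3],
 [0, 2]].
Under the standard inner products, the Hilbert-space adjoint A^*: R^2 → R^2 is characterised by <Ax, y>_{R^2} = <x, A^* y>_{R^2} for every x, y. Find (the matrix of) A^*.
A^* = A^T =
[[-3, 0],
 [3, 2]]

For real matrices with standard dot products, the defining identity <Ax, y> = <x, A^* y> gives (Ax)^T y = x^T (A^*) y, i.e. x^T A^T y = x^T (A^*) y. Since this holds for all x, y, we must have A^* = A^T. Therefore
A^* =
[[-3, 0],
 [3, 2]].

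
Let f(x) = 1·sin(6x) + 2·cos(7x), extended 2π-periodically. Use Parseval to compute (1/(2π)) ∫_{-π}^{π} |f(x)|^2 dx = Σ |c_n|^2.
Σ |c_n|^2 = 5/2

Expand |f|^2 and use orthogonality of {sin(nx), cos(mx)} on [-π, π]:
  ∫_{-π}^{π} sin(nx)^2 dx = π, ∫ cos(mx)^2 dx = π, and cross terms integrate to 0.
So ∫_{-π}^{π} f(x)^2 dx = 1^2 · π + 2^2 · π = (1 + 4)π.
Divide by 2π: (1 + 4)/2 = 5/2.
By Parseval, this equals Σ |c_n|^2.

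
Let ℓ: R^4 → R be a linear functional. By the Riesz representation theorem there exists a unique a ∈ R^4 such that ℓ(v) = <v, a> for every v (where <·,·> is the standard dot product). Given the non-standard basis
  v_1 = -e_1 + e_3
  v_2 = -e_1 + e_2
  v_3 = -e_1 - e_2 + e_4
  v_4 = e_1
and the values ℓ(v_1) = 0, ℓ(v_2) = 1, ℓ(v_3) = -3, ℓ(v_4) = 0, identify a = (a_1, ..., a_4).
a = (0, 1, 0, -2)

Write a = (a_1, ..., a_4) in the standard basis. For each basis vector v_i, ℓ(v_i) = <v_i, a> is a linear equation in the a_j's. Collect the n equations into a matrix system V a = ℓ, where row i of V is v_i (expressed in the standard basis). Since V is invertible (lower-triangular with 1s on the diagonal, up to permutation), solve by back-substitution:
  V =
[[-1, 0, 1, 0],
 [-1, 1, 0, 0],
 [-1, -1, 0, 1],
 [1, 0, 0, 0]]
  V a = (0, 1, -3, 0)
Solving gives a = (0, 1, 0, -2).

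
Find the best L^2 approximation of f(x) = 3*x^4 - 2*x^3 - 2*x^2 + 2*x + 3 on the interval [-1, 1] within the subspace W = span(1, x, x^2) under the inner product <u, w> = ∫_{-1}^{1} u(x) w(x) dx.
g(x) = 4*x^2/7 + 4*x/5 + 96/35

The best approximation g ∈ W is the orthogonal projection of f onto W. Writing g = a_0 + a_1 x + a_2 x^2, the coefficients solve the normal equations G · a = b where
  G_{ij} = <φ_i, φ_j> and b_i = <f, φ_i>, with φ_0 = 1, φ_1 = x, φ_2 = x^2.
G =
  [2, 0, 2/3]
  [0, 2/3, 0]
  [2/3, 0, 2/5],
b = (88/15, 8/15, 72/35).
Solving gives a_0 = 96/35, a_1 = 4/5, a_2 = 4/7, so
  g(x) = 4*x^2/7 + 4*x/5 + 96/35.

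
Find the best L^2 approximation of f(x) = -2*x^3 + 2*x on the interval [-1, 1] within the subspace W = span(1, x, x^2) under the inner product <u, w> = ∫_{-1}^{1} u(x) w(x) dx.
g(x) = 4*x/5

The best approximation g ∈ W is the orthogonal projection of f onto W. Writing g = a_0 + a_1 x + a_2 x^2, the coefficients solve the normal equations G · a = b where
  G_{ij} = <φ_i, φ_j> and b_i = <f, φ_i>, with φ_0 = 1, φ_1 = x, φ_2 = x^2.
G =
  [2, 0, 2/3]
  [0, 2/3, 0]
  [2/3, 0, 2/5],
b = (0, 8/15, 0).
Solving gives a_0 = 0, a_1 = 4/5, a_2 = 0, so
  g(x) = 4*x/5.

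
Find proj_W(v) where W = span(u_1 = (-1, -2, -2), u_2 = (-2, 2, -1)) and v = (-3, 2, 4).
proj_W(v) = (-1/3, 10/3, 4/3)

Set up U = [u_1 | ... | u_2] ∈ R^(3×2). The projector onto W = col(U) is P = U (U^T U)^(-1) U^T.
Compute U^T U =
  [9, 0]
  [0, 9],
and U^T v = (-9, 6).
Solve U^T U · c = U^T v for the coefficients: c = (-1, 2/3). The projection is proj_W(v) = U c.
Check: (v - proj_W(v)) · u_1 = 0  (should be 0).
Check: (v - proj_W(v)) · u_2 = 0  (should be 0).
Result: proj_W(v) = (-1/3, 10/3, 4/3).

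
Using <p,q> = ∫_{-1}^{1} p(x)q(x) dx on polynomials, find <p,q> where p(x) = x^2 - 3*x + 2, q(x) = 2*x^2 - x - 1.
<p,q> = 4/5

Expand the product: p(x)·q(x) = 2*x^4 - 7*x^3 + 6*x^2 + x - 2.
∫_{-1}^{1} of each monomial x^k gives [2/(k+1) if k even, 0 if k odd]. Integrating term-by-term (or equivalently evaluating the antiderivative F(x) = 2*x^5/5 - 7*x^4/4 + 2*x^3 + x^2/2 - 2*x at the endpoints):
  F(1) − F(−1) = -17/20 − (-33/20) = 4/5.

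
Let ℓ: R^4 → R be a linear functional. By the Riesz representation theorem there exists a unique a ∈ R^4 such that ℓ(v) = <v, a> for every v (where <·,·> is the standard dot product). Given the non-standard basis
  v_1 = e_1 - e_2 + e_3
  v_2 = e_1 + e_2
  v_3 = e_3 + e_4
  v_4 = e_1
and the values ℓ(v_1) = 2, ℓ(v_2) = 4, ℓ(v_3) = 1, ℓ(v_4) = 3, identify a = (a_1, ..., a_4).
a = (3, 1, 0, 1)

Write a = (a_1, ..., a_4) in the standard basis. For each basis vector v_i, ℓ(v_i) = <v_i, a> is a linear equation in the a_j's. Collect the n equations into a matrix system V a = ℓ, where row i of V is v_i (expressed in the standard basis). Since V is invertible (lower-triangular with 1s on the diagonal, up to permutation), solve by back-substitution:
  V =
[[1, -1, 1, 0],
 [1, 1, 0, 0],
 [0, 0, 1, 1],
 [1, 0, 0, 0]]
  V a = (2, 4, 1, 3)
Solving gives a = (3, 1, 0, 1).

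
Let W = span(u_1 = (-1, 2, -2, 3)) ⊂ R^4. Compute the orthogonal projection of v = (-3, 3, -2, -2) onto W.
proj_W(v) = (-7/18, 7/9, -7/9, 7/6)

Set up U = [u_1 | ... | u_1] ∈ R^(4×1). The projector onto W = col(U) is P = U (U^T U)^(-1) U^T.
Compute U^T U =
  [18],
and U^T v = (7).
Solve U^T U · c = U^T v for the coefficients: c = (7/18). The projection is proj_W(v) = U c.
Check: (v - proj_W(v)) · u_1 = 0  (should be 0).
Result: proj_W(v) = (-7/18, 7/9, -7/9, 7/6).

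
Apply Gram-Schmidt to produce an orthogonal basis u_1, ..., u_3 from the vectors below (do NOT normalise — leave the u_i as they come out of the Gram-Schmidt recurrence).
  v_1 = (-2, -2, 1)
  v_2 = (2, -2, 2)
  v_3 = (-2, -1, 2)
Orthogonal basis:
  u_1 = (-2, -2, 1)
  u_2 = (22/9, -14/9, 16/9)
  u_3 = (-7/26, 21/26, 14/13)

Apply the Gram-Schmidt recurrence
  u_1 = v_1
  u_i = v_i − Σ_{j<i} ((v_i · u_j) / (u_j · u_j)) · u_j.

Step by step this gives:
  u_1 = (-2, -2, 1)
  u_2 = (22/9, -14/9, 16/9)
  u_3 = (-7/26, 21/26, 14/13)

Orthogonality check:
  u_2 · u_1 = 0 (should be 0)
  u_3 · u_1 = 0 (should be 0)
  u_3 · u_2 = 0 (should be 0)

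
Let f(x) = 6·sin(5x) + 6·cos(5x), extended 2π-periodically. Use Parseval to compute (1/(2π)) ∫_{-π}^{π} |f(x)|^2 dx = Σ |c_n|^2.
Σ |c_n|^2 = 36

Expand |f|^2 and use orthogonality of {sin(nx), cos(mx)} on [-π, π]:
  ∫_{-π}^{π} sin(nx)^2 dx = π, ∫ cos(mx)^2 dx = π, and cross terms integrate to 0.
So ∫_{-π}^{π} f(x)^2 dx = 6^2 · π + 6^2 · π = (36 + 36)π.
Divide by 2π: (36 + 36)/2 = 36.
By Parseval, this equals Σ |c_n|^2.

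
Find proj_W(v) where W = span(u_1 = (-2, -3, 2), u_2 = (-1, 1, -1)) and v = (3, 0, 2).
proj_W(v) = (19/6, -2/3, 7/6)

Set up U = [u_1 | ... | u_2] ∈ R^(3×2). The projector onto W = col(U) is P = U (U^T U)^(-1) U^T.
Compute U^T U =
  [17, -3]
  [-3, 3],
and U^T v = (-2, -5).
Solve U^T U · c = U^T v for the coefficients: c = (-1/2, -13/6). The projection is proj_W(v) = U c.
Check: (v - proj_W(v)) · u_1 = 0  (should be 0).
Check: (v - proj_W(v)) · u_2 = 0  (should be 0).
Result: proj_W(v) = (19/6, -2/3, 7/6).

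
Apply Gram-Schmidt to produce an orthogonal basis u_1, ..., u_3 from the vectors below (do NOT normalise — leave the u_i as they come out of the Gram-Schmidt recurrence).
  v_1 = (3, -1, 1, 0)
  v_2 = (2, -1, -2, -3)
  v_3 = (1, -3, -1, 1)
Orthogonal basis:
  u_1 = (3, -1, 1, 0)
  u_2 = (7/11, -6/11, -27/11, -3)
  u_3 = (-75/173, -430/173, -205/173, 230/173)

Apply the Gram-Schmidt recurrence
  u_1 = v_1
  u_i = v_i − Σ_{j<i} ((v_i · u_j) / (u_j · u_j)) · u_j.

Step by step this gives:
  u_1 = (3, -1, 1, 0)
  u_2 = (7/11, -6/11, -27/11, -3)
  u_3 = (-75/173, -430/173, -205/173, 230/173)

Orthogonality check:
  u_2 · u_1 = 0 (should be 0)
  u_3 · u_1 = 0 (should be 0)
  u_3 · u_2 = 0 (should be 0)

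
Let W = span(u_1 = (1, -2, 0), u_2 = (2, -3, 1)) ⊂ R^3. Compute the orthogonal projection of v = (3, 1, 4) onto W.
proj_W(v) = (2, 1/2, 9/2)

Set up U = [u_1 | ... | u_2] ∈ R^(3×2). The projector onto W = col(U) is P = U (U^T U)^(-1) U^T.
Compute U^T U =
  [5, 8]
  [8, 14],
and U^T v = (1, 7).
Solve U^T U · c = U^T v for the coefficients: c = (-7, 9/2). The projection is proj_W(v) = U c.
Check: (v - proj_W(v)) · u_1 = 0  (should be 0).
Check: (v - proj_W(v)) · u_2 = 0  (should be 0).
Result: proj_W(v) = (2, 1/2, 9/2).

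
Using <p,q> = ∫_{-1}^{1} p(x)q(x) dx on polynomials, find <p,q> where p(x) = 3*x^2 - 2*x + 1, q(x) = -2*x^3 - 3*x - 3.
<p,q> = -32/5

Expand the product: p(x)·q(x) = -6*x^5 + 4*x^4 - 11*x^3 - 3*x^2 + 3*x - 3.
∫_{-1}^{1} of each monomial x^k gives [2/(k+1) if k even, 0 if k odd]. Integrating term-by-term (or equivalently evaluating the antiderivative F(x) = -x^6 + 4*x^5/5 - 11*x^4/4 - x^3 + 3*x^2/2 - 3*x at the endpoints):
  F(1) − F(−1) = -109/20 − (19/20) = -32/5.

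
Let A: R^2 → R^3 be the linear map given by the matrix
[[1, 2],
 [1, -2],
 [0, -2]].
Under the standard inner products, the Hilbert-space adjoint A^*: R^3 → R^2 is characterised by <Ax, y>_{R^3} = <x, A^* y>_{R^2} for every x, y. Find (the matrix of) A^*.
A^* = A^T =
[[1, 1, 0],
 [2, -2, -2]]

For real matrices with standard dot products, the defining identity <Ax, y> = <x, A^* y> gives (Ax)^T y = x^T (A^*) y, i.e. x^T A^T y = x^T (A^*) y. Since this holds for all x, y, we must have A^* = A^T. Therefore
A^* =
[[1, 1, 0],
 [2, -2, -2]].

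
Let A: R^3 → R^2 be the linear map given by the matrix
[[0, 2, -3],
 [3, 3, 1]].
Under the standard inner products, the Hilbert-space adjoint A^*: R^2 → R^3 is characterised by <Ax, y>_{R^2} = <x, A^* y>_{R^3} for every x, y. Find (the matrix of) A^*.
A^* = A^T =
[[0, 3],
 [2, 3],
 [-3, 1]]

For real matrices with standard dot products, the defining identity <Ax, y> = <x, A^* y> gives (Ax)^T y = x^T (A^*) y, i.e. x^T A^T y = x^T (A^*) y. Since this holds for all x, y, we must have A^* = A^T. Therefore
A^* =
[[0, 3],
 [2, 3],
 [-3, 1]].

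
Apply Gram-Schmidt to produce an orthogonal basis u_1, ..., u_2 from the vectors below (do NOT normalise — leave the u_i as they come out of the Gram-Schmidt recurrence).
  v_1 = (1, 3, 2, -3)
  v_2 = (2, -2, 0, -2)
Orthogonal basis:
  u_1 = (1, 3, 2, -3)
  u_2 = (44/23, -52/23, -4/23, -40/23)

Apply the Gram-Schmidt recurrence
  u_1 = v_1
  u_i = v_i − Σ_{j<i} ((v_i · u_j) / (u_j · u_j)) · u_j.

Step by step this gives:
  u_1 = (1, 3, 2, -3)
  u_2 = (44/23, -52/23, -4/23, -40/23)

Orthogonality check:
  u_2 · u_1 = 0 (should be 0)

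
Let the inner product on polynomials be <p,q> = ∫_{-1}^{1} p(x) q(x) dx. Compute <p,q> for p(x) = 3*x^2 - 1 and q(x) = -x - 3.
<p,q> = 0

Expand the product: p(x)·q(x) = -3*x^3 - 9*x^2 + x + 3.
∫_{-1}^{1} of each monomial x^k gives [2/(k+1) if k even, 0 if k odd]. Integrating term-by-term (or equivalently evaluating the antiderivative F(x) = -3*x^4/4 - 3*x^3 + x^2/2 + 3*x at the endpoints):
  F(1) − F(−1) = -1/4 − (-1/4) = 0.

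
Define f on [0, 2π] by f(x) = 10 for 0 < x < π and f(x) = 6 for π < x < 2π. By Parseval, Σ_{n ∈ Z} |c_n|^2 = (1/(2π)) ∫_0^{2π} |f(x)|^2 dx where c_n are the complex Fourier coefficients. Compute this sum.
Σ |c_n|^2 = 68

Parseval equates the L^2 energy of f (normalised by 1/(2π)) with the ℓ^2 sum of its Fourier coefficients: (1/(2π)) ∫_0^{2π} |f|^2 = Σ |c_n|^2.
Compute the left side: (1/(2π)) [∫_0^π 10^2 dx + ∫_π^{2π} 6^2 dx] = (1/(2π)) · (100π + 36π) = (100 + 36)/2 = 68.
So Σ_{n ∈ Z} |c_n|^2 = 68.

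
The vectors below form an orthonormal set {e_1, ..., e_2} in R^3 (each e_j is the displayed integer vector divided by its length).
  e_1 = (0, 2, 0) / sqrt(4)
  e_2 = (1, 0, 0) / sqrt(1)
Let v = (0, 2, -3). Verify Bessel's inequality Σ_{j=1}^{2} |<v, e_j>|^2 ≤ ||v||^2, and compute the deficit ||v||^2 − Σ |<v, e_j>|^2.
Σ |<v, e_j>|^2 = 4; ||v||^2 = 13; deficit = 9

Write each e_j = u_j / sqrt(<u_j, u_j>) where u_j is the displayed integer vector. Then <v, e_j> = <v, u_j> / sqrt(<u_j, u_j>), so |<v, e_j>|^2 = <v, u_j>^2 / <u_j, u_j>.
Coefficients: <v, e_1> = 4/sqrt(4), <v, e_2> = 0/sqrt(1).
Square and sum: Σ |<v, e_j>|^2 = 4.
Compute ||v||^2 = v·v = 13.
Deficit = 13 − 4 = 9 ≥ 0, confirming Bessel's inequality. (The deficit equals ||v − Σ <v,e_j> e_j||^2, the squared distance from v to span{e_j}.)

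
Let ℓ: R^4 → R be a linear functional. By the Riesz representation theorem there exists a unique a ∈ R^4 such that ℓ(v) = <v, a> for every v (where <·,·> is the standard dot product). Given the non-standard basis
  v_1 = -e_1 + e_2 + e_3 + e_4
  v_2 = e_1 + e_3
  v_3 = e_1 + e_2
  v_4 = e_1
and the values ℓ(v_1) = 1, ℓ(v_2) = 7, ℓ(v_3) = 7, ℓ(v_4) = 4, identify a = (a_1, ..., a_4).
a = (4, 3, 3, -1)

Write a = (a_1, ..., a_4) in the standard basis. For each basis vector v_i, ℓ(v_i) = <v_i, a> is a linear equation in the a_j's. Collect the n equations into a matrix system V a = ℓ, where row i of V is v_i (expressed in the standard basis). Since V is invertible (lower-triangular with 1s on the diagonal, up to permutation), solve by back-substitution:
  V =
[[-1, 1, 1, 1],
 [1, 0, 1, 0],
 [1, 1, 0, 0],
 [1, 0, 0, 0]]
  V a = (1, 7, 7, 4)
Solving gives a = (4, 3, 3, -1).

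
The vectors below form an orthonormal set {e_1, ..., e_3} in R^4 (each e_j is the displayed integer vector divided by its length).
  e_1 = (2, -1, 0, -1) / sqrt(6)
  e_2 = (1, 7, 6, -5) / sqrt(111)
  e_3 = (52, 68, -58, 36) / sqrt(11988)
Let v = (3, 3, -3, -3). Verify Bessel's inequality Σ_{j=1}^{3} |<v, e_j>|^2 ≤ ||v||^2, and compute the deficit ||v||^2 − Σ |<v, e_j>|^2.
Σ |<v, e_j>|^2 = 226/9; ||v||^2 = 36; deficit = 98/9

Write each e_j = u_j / sqrt(<u_j, u_j>) where u_j is the displayed integer vector. Then <v, e_j> = <v, u_j> / sqrt(<u_j, u_j>), so |<v, e_j>|^2 = <v, u_j>^2 / <u_j, u_j>.
Coefficients: <v, e_1> = 6/sqrt(6), <v, e_2> = 21/sqrt(111), <v, e_3> = 426/sqrt(11988).
Square and sum: Σ |<v, e_j>|^2 = 226/9.
Compute ||v||^2 = v·v = 36.
Deficit = 36 − 226/9 = 98/9 ≥ 0, confirming Bessel's inequality. (The deficit equals ||v − Σ <v,e_j> e_j||^2, the squared distance from v to span{e_j}.)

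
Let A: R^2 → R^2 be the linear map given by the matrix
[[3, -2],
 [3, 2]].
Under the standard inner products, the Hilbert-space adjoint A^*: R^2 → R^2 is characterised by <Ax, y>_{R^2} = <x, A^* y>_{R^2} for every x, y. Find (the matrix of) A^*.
A^* = A^T =
[[3, 3],
 [-2, 2]]

For real matrices with standard dot products, the defining identity <Ax, y> = <x, A^* y> gives (Ax)^T y = x^T (A^*) y, i.e. x^T A^T y = x^T (A^*) y. Since this holds for all x, y, we must have A^* = A^T. Therefore
A^* =
[[3, 3],
 [-2, 2]].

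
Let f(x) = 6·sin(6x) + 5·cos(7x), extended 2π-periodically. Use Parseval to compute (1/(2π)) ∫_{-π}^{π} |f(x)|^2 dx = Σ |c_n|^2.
Σ |c_n|^2 = 61/2

Expand |f|^2 and use orthogonality of {sin(nx), cos(mx)} on [-π, π]:
  ∫_{-π}^{π} sin(nx)^2 dx = π, ∫ cos(mx)^2 dx = π, and cross terms integrate to 0.
So ∫_{-π}^{π} f(x)^2 dx = 6^2 · π + 5^2 · π = (36 + 25)π.
Divide by 2π: (36 + 25)/2 = 61/2.
By Parseval, this equals Σ |c_n|^2.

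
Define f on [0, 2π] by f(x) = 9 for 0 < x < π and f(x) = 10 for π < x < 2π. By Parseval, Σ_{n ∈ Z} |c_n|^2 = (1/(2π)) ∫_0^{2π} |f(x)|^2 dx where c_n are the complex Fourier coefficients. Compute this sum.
Σ |c_n|^2 = 181/2

Parseval equates the L^2 energy of f (normalised by 1/(2π)) with the ℓ^2 sum of its Fourier coefficients: (1/(2π)) ∫_0^{2π} |f|^2 = Σ |c_n|^2.
Compute the left side: (1/(2π)) [∫_0^π 9^2 dx + ∫_π^{2π} 10^2 dx] = (1/(2π)) · (81π + 100π) = (81 + 100)/2 = 181/2.
So Σ_{n ∈ Z} |c_n|^2 = 181/2.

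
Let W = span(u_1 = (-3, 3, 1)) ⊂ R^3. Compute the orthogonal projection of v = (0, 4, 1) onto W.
proj_W(v) = (-39/19, 39/19, 13/19)

Set up U = [u_1 | ... | u_1] ∈ R^(3×1). The projector onto W = col(U) is P = U (U^T U)^(-1) U^T.
Compute U^T U =
  [19],
and U^T v = (13).
Solve U^T U · c = U^T v for the coefficients: c = (13/19). The projection is proj_W(v) = U c.
Check: (v - proj_W(v)) · u_1 = 0  (should be 0).
Result: proj_W(v) = (-39/19, 39/19, 13/19).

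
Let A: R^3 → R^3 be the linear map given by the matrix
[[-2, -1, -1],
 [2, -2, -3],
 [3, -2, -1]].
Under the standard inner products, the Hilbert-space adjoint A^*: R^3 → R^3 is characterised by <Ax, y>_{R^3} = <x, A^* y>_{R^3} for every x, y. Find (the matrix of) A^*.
A^* = A^T =
[[-2, 2, 3],
 [-1, -2, -2],
 [-1, -3, -1]]

For real matrices with standard dot products, the defining identity <Ax, y> = <x, A^* y> gives (Ax)^T y = x^T (A^*) y, i.e. x^T A^T y = x^T (A^*) y. Since this holds for all x, y, we must have A^* = A^T. Therefore
A^* =
[[-2, 2, 3],
 [-1, -2, -2],
 [-1, -3, -1]].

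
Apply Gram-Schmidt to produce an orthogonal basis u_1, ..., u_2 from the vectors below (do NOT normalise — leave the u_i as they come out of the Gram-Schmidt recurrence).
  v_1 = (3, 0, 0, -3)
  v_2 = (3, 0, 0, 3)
Orthogonal basis:
  u_1 = (3, 0, 0, -3)
  u_2 = (3, 0, 0, 3)

Apply the Gram-Schmidt recurrence
  u_1 = v_1
  u_i = v_i − Σ_{j<i} ((v_i · u_j) / (u_j · u_j)) · u_j.

Step by step this gives:
  u_1 = (3, 0, 0, -3)
  u_2 = (3, 0, 0, 3)

Orthogonality check:
  u_2 · u_1 = 0 (should be 0)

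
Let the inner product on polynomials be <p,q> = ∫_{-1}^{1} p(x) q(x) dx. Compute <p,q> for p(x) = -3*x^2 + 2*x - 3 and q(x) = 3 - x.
<p,q> = -76/3

Expand the product: p(x)·q(x) = 3*x^3 - 11*x^2 + 9*x - 9.
∫_{-1}^{1} of each monomial x^k gives [2/(k+1) if k even, 0 if k odd]. Integrating term-by-term (or equivalently evaluating the antiderivative F(x) = 3*x^4/4 - 11*x^3/3 + 9*x^2/2 - 9*x at the endpoints):
  F(1) − F(−1) = -89/12 − (215/12) = -76/3.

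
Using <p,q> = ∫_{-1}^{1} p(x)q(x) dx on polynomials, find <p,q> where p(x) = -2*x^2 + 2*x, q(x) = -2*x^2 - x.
<p,q> = 4/15

Expand the product: p(x)·q(x) = 4*x^4 - 2*x^3 - 2*x^2.
∫_{-1}^{1} of each monomial x^k gives [2/(k+1) if k even, 0 if k odd]. Integrating term-by-term (or equivalently evaluating the antiderivative F(x) = 4*x^5/5 - x^4/2 - 2*x^3/3 at the endpoints):
  F(1) − F(−1) = -11/30 − (-19/30) = 4/15.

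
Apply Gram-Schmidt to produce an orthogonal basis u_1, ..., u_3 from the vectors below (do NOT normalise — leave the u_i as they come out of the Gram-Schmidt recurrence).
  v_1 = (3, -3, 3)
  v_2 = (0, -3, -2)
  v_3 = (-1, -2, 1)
Orthogonal basis:
  u_1 = (3, -3, 3)
  u_2 = (-1/3, -8/3, -7/3)
  u_3 = (-30/19, -12/19, 18/19)

Apply the Gram-Schmidt recurrence
  u_1 = v_1
  u_i = v_i − Σ_{j<i} ((v_i · u_j) / (u_j · u_j)) · u_j.

Step by step this gives:
  u_1 = (3, -3, 3)
  u_2 = (-1/3, -8/3, -7/3)
  u_3 = (-30/19, -12/19, 18/19)

Orthogonality check:
  u_2 · u_1 = 0 (should be 0)
  u_3 · u_1 = 0 (should be 0)
  u_3 · u_2 = 0 (should be 0)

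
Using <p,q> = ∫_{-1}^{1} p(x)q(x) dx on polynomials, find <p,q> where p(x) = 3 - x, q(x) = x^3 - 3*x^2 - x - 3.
<p,q> = -356/15

Expand the product: p(x)·q(x) = -x^4 + 6*x^3 - 8*x^2 - 9.
∫_{-1}^{1} of each monomial x^k gives [2/(k+1) if k even, 0 if k odd]. Integrating term-by-term (or equivalently evaluating the antiderivative F(x) = -x^5/5 + 3*x^4/2 - 8*x^3/3 - 9*x at the endpoints):
  F(1) − F(−1) = -311/30 − (401/30) = -356/15.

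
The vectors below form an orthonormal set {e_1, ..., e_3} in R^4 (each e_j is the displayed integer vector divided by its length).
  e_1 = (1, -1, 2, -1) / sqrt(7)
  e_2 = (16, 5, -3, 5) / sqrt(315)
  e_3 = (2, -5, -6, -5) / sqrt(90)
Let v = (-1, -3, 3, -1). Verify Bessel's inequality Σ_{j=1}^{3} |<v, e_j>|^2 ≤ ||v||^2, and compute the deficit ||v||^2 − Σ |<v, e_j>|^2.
Σ |<v, e_j>|^2 = 18; ||v||^2 = 20; deficit = 2

Write each e_j = u_j / sqrt(<u_j, u_j>) where u_j is the displayed integer vector. Then <v, e_j> = <v, u_j> / sqrt(<u_j, u_j>), so |<v, e_j>|^2 = <v, u_j>^2 / <u_j, u_j>.
Coefficients: <v, e_1> = 9/sqrt(7), <v, e_2> = -45/sqrt(315), <v, e_3> = 0/sqrt(90).
Square and sum: Σ |<v, e_j>|^2 = 18.
Compute ||v||^2 = v·v = 20.
Deficit = 20 − 18 = 2 ≥ 0, confirming Bessel's inequality. (The deficit equals ||v − Σ <v,e_j> e_j||^2, the squared distance from v to span{e_j}.)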